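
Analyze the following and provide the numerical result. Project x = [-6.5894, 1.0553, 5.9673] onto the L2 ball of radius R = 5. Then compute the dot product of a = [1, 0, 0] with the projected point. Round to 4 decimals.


Step 1: Compute ||x|| (intermediates to 6 decimals).
||x|| = sqrt((-6.5894)^2 + 1.0553^2 + 5.9673^2) = 8.952235
Step 2: Project.
Since ||x|| > R, scale = R/||x|| = 5/8.952235 = 0.55852, proj(x) = scale * x
proj(x) = [-3.680312, 0.589406, 3.332856]
Step 3: Dot product.
a^T * proj(x) = 1*(-3.680312) + 0*0.589406 + 0*3.332856 = -3.6803


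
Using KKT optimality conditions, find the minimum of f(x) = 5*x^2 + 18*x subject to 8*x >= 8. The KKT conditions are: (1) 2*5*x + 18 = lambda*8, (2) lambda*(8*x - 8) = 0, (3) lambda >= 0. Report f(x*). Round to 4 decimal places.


Step 1: Try lambda = 0 (constraint inactive).
x_unc = -18/(2*5) = -1.8
Check: 8*-1.8 = -14.4 < 8 -- violated!
Step 2: Constraint must be active: 8*x = 8
x* = 8/8 = 1.0
lambda = (2*5*1.0 + 18)/8 = 3.5
Step 3: Compute optimal value.
f(x*) = 5*1.0^2 + 18*1.0 = 23.0


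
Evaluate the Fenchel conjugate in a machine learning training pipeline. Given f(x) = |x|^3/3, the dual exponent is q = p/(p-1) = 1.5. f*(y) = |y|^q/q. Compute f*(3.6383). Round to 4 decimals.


The conjugate exponent q satisfies 1/p + 1/q = 1.
p = 3, so q = 3/(3 - 1) = 1.5
|y|^q = 3.6383^1.5 = 6.9398
f*(3.6383) = 6.9398 / 1.5 = 4.6265


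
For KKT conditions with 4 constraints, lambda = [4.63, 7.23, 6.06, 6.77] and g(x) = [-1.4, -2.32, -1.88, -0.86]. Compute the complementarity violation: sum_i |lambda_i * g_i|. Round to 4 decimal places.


KKT complementary slackness check:
lambda_1 * g_1 = 4.63 * -1.4 = -6.482
lambda_2 * g_2 = 7.23 * -2.32 = -16.7736
lambda_3 * g_3 = 6.06 * -1.88 = -11.3928
lambda_4 * g_4 = 6.77 * -0.86 = -5.8222
Total violation = 6.482 + 16.7736 + 11.3928 + 5.8222 = 40.4706


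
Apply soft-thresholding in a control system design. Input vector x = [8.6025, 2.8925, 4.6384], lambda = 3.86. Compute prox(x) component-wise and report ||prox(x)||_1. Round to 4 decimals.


Soft-thresholding with lambda = 3.86:
prox(8.6025) = sign(8.6025)*max(|8.6025| - 3.86, 0) = 4.7425
prox(2.8925) = sign(2.8925)*max(|2.8925| - 3.86, 0) = 0.0
prox(4.6384) = sign(4.6384)*max(|4.6384| - 3.86, 0) = 0.7784
prox(x) = [4.7425, 0.0, 0.7784]
||prox(x)||_1 = 4.7425 + 0.0 + 0.7784 = 5.5209


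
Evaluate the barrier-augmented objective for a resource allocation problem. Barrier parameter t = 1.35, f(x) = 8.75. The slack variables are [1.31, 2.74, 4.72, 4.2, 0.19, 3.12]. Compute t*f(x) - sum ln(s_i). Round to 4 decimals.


Step 1: Compute log-barrier.
ln values: [0.27, 1.008, 1.5518, 1.4351, -1.6607, 1.1378]
phi = -(0.27 + 1.008 + 1.5518 + 1.4351 - 1.6607 + 1.1378) = -3.742
Step 2: Compute augmented objective.
t*f(x) = 1.35*8.75 = 11.8125
Total = 11.8125 - 3.742 = 8.0705


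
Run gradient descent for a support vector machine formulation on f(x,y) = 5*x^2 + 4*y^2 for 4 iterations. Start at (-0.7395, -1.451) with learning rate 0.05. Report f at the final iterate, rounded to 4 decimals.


Gradient descent on f(x,y) = 5*x^2 + 4*y^2.
Starting point: (-0.7395, -1.451), alpha = 0.05
Step 1: grad_x = 2*5*-0.7395 = -7.395, grad_y = 2*4*-1.451 = -11.608
  x_1 = -0.7395 - 0.05*-7.395 = -0.3698
  y_1 = -1.451 - 0.05*-11.608 = -0.8706
Step 2: grad_x = 2*5*-0.3698 = -3.6975, grad_y = 2*4*-0.8706 = -6.9648
  x_2 = -0.3698 - 0.05*-3.6975 = -0.1849
  y_2 = -0.8706 - 0.05*-6.9648 = -0.5224
Step 3: grad_x = 2*5*-0.1849 = -1.8488, grad_y = 2*4*-0.5224 = -4.1789
  x_3 = -0.1849 - 0.05*-1.8488 = -0.0924
  y_3 = -0.5224 - 0.05*-4.1789 = -0.3134
Step 4: grad_x = 2*5*-0.0924 = -0.9244, grad_y = 2*4*-0.3134 = -2.5073
  x_4 = -0.0924 - 0.05*-0.9244 = -0.0462
  y_4 = -0.3134 - 0.05*-2.5073 = -0.188
f(-0.0462, -0.188) = 5*(-0.0462)^2 + 4*(-0.188)^2 = 0.1521


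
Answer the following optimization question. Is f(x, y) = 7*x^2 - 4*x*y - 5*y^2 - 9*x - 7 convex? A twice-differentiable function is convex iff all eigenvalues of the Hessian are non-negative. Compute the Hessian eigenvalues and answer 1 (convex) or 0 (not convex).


The Hessian of f(x,y) = 7*x^2 - 4*x*y - 5*y^2 - 9*x - 7 is:
H = [[14, -4], [-4, -10]]
Trace = 14 - 10 = 4
Determinant = 14*-10 - (-4)^2 = -156
Discriminant = (4)^2 - 4*-156 = 640.0
Eigenvalues: lambda_1 = -10.6491, lambda_2 = 14.6491
The function is not convex.

0


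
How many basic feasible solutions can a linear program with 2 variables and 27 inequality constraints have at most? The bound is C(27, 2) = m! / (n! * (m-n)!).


Each vertex corresponds to some choice of n active constraints out of m, so the number of vertices is at most C(m, n) = m! / (n!(m-n)!).
m = 27, n = 2
Numerator: 27 * 26
Denominator: 2! = 2
C(27, 2) = 351


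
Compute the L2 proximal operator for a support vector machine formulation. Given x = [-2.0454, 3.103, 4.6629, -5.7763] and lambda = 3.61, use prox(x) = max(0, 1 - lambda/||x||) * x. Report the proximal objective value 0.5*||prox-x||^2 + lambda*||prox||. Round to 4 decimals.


Step 1: Compute ||x||.
||x|| = 8.3018
Step 2: Compute scaling factor.
scale = max(0, 1 - 3.61/8.3018) = 0.5652
Step 3: prox(x) = [-1.156, 1.7537, 2.6353, -3.2645]
||prox(x)|| = 4.6918
Step 4: Proximal objective.
0.5*||prox-x||^2 = 6.5161
lambda*||prox|| = 16.9374
Total = 23.4536


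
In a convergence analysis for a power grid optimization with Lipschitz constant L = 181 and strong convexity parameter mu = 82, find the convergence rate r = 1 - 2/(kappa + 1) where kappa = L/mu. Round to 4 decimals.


Step 1: Compute the condition number.
kappa = L/mu = 181/82 = 2.2073
Step 2: Compute the convergence rate.
r = 1 - 2/(kappa + 1) = 1 - 2*mu/(L + mu) = (L - mu)/(L + mu) = 99/263 = 0.3764


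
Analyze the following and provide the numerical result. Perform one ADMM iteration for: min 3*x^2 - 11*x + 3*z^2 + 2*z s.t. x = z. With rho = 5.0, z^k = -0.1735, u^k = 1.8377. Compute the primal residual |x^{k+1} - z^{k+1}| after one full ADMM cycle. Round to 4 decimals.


ADMM iteration with rho = 5.0, z^k = -0.1735, u^k = 1.8377
Step 1: x-update.
Minimize 3*x^2 - 11*x + (5.0/2)*(x + 0.1735 + 1.8377)^2
FOC: (2*3 + 5.0)*x = 11 + 5.0*(-0.1735 - 1.8377)
x^{k+1} = 0.0858
Step 2: z-update.
Minimize 3*z^2 + 2*z + (5.0/2)*(0.0858 - z + 1.8377)^2
FOC: (2*3 + 5.0)*z = -2 + 5.0*(0.0858 + 1.8377)
z^{k+1} = 0.6925
Step 3: u-update.
u^{k+1} = 1.8377 + 0.0858 - 0.6925 = 1.231
Step 4: Primal residual = |0.0858 - 0.6925| = 0.6067


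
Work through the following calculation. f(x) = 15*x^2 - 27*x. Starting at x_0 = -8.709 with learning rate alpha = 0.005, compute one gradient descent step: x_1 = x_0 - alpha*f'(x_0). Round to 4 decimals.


We compute the gradient at x_0 and apply the update.
f'(x) = 30*x - 27
f'(-8.709) = 30*-8.709 - 27 = -288.27
x_1 = -8.709 - 0.005*-288.27 = -7.2677


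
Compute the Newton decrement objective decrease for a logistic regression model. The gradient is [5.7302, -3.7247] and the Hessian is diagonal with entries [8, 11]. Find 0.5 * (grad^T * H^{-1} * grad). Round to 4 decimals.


Step 1: H is diagonal, so H^(-1) * g = [0.7163, -0.3386].
Step 2: g^T H^(-1) g = sum_i g_i^2 / H_ii
  = (5.7302)^2/8 + (-3.7247)^2/11
  = 4.1044 + 1.2612 = 5.3656
Step 3: Objective decrease = 0.5 * g^T H^(-1) g = 2.6828


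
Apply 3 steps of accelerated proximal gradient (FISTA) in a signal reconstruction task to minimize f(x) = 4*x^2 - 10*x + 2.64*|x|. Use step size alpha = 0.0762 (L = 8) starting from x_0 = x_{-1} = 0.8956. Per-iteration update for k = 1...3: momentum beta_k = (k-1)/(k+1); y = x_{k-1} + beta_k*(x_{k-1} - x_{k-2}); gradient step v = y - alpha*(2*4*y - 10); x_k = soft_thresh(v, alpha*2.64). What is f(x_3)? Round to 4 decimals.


FISTA on f(x) = 4*x^2 - 10*x + 2.64*|x|
L = 8, alpha = 0.0762
Iteration 1: beta = 0.0, y = 0.8956 + 0.0*(0.8956 - 0.8956) = 0.8956
  grad(y) = -2.8352, v = y - alpha*grad = 1.1116
  prox(v) = soft_thresh(1.1116, 0.2012) = 0.9105
Iteration 2: beta = 0.3333, y = 0.9105 + 0.3333*(0.9105 - 0.8956) = 0.9154
  grad(y) = -2.6765, v = y - alpha*grad = 1.1194
  prox(v) = soft_thresh(1.1194, 0.2012) = 0.9182
Iteration 3: beta = 0.5, y = 0.9182 + 0.5*(0.9182 - 0.9105) = 0.9221
  grad(y) = -2.6233, v = y - alpha*grad = 1.122
  prox(v) = soft_thresh(1.122, 0.2012) = 0.9208
f(x_3) = 4*0.9208^2 - 10*0.9208 + 2.64*|0.9208| = -3.3856


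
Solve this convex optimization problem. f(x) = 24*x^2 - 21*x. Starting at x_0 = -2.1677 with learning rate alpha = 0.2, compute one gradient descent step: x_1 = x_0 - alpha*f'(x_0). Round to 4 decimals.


We compute the gradient at x_0 and apply the update.
f'(x) = 48*x - 21
f'(-2.1677) = 48*-2.1677 - 21 = -125.0496
x_1 = -2.1677 - 0.2*-125.0496 = 22.8422


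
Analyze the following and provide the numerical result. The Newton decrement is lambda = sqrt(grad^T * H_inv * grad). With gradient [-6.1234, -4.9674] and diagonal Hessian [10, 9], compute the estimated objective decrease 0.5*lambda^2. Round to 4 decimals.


Step 1: H is diagonal, so H^(-1) * g = [-0.6123, -0.5519].
Step 2: g^T H^(-1) g = sum_i g_i^2 / H_ii
  = (-6.1234)^2/10 + (-4.9674)^2/9
  = 3.7496 + 2.7417 = 6.4913
Step 3: Objective decrease = 0.5 * g^T H^(-1) g = 3.2456


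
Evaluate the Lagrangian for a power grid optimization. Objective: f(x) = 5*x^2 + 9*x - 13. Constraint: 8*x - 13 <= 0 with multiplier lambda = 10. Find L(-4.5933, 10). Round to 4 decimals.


Step 1: Evaluate f(x).
f(-4.5933) = 5*(-4.5933)^2 + 9*(-4.5933) - 13 = 51.1523
Step 2: Evaluate g(x).
g(-4.5933) = 8*-4.5933 - 13 = -49.7464
Step 3: Compute Lagrangian.
L = 51.1523 + 10*-49.7464 = -446.3117


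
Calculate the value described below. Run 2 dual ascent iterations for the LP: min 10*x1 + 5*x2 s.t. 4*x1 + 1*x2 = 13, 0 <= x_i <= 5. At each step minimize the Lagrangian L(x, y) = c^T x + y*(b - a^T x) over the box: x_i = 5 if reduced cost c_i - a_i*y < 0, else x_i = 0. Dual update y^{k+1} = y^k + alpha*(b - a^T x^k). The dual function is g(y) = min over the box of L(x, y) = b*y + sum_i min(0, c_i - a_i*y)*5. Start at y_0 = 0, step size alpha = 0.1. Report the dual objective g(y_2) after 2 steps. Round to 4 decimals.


Dual ascent for LP: min 10*x1 + 5*x2, 4*x1 + 1*x2 = 13, 0 <= x_i <= 5
Step 1: y^k = 0.0, reduced costs: (10.0, 5.0)
  x^k = (0.0, 0.0), subgradient = b - a^T x = 13.0
  y^{k+1} = 0.0 + 0.1*13.0 = 1.3
Step 2: y^k = 1.3, reduced costs: (4.8, 3.7)
  x^k = (0.0, 0.0), subgradient = b - a^T x = 13.0
  y^{k+1} = 1.3 + 0.1*13.0 = 2.6
Dual objective at y_2 = 2.6: reduced costs (-0.4, 2.4), box minimizer x = (5.0, 0.0)
g(y_2) = b*y + (c1 - a1*y)*x1 + (c2 - a2*y)*x2 = 13*2.6 + (-0.4)*5.0 + 2.4*0.0 = 33.8 - 2.0 + 0.0 = 31.8


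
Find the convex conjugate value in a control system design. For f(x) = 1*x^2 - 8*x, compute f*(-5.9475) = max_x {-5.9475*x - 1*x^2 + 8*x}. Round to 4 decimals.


f*(y) = sup_x {y*x - a*x^2 - b*x} = sup_x {(y-b)*x - a*x^2}
FOC: (y - b) - 2a*x = 0 => x* = (y - b)/(2a)
x* = (-5.9475 + 8)/(2*1) = 1.0263
f*(-5.9475) = (y-b)^2/(4a) = (-5.9475 + 8)^2/(4*1)
= 4.2128/4 = 1.0532


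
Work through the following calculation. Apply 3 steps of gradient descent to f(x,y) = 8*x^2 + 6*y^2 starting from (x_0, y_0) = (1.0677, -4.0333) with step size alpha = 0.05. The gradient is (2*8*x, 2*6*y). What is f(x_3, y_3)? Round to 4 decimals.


Gradient descent on f(x,y) = 8*x^2 + 6*y^2.
Starting point: (1.0677, -4.0333), alpha = 0.05
Step 1: grad_x = 2*8*1.0677 = 17.0832, grad_y = 2*6*-4.0333 = -48.3996
  x_1 = 1.0677 - 0.05*17.0832 = 0.2135
  y_1 = -4.0333 - 0.05*-48.3996 = -1.6133
Step 2: grad_x = 2*8*0.2135 = 3.4166, grad_y = 2*6*-1.6133 = -19.3598
  x_2 = 0.2135 - 0.05*3.4166 = 0.0427
  y_2 = -1.6133 - 0.05*-19.3598 = -0.6453
Step 3: grad_x = 2*8*0.0427 = 0.6833, grad_y = 2*6*-0.6453 = -7.7439
  x_3 = 0.0427 - 0.05*0.6833 = 0.0085
  y_3 = -0.6453 - 0.05*-7.7439 = -0.2581
f(0.0085, -0.2581) = 8*0.0085^2 + 6*(-0.2581)^2 = 0.4004


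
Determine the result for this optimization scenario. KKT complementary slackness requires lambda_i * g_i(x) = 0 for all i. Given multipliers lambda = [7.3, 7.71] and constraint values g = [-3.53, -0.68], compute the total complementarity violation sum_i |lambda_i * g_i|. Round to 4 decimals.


KKT complementary slackness check:
lambda_1 * g_1 = 7.3 * -3.53 = -25.769
lambda_2 * g_2 = 7.71 * -0.68 = -5.2428
Total violation = 25.769 + 5.2428 = 31.0118


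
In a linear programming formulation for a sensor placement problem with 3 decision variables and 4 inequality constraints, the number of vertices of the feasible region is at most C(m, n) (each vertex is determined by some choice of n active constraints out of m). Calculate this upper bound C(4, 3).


Each vertex corresponds to some choice of n active constraints out of m, so the number of vertices is at most C(m, n) = m! / (n!(m-n)!).
m = 4, n = 3
Numerator: 4 * 3 * 2
Denominator: 3! = 6
C(4, 3) = 4


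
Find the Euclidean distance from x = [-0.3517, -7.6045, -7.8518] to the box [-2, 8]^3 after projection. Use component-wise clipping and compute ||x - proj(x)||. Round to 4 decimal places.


Project each component onto [-2, 8].
clip(-0.3517) = -0.3517, clip(-7.6045) = -2.0, clip(-7.8518) = -2.0
Projection = [-0.3517, -2.0, -2.0]
Squared diffs: [0.0, 31.4104, 34.2436]
Distance = sqrt(65.654) = 8.1027


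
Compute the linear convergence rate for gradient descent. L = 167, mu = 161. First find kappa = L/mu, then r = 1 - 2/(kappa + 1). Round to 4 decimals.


Step 1: Compute the condition number.
kappa = L/mu = 167/161 = 1.0373
Step 2: Compute the convergence rate.
r = 1 - 2/(kappa + 1) = 1 - 2*mu/(L + mu) = (L - mu)/(L + mu) = 6/328 = 0.0183


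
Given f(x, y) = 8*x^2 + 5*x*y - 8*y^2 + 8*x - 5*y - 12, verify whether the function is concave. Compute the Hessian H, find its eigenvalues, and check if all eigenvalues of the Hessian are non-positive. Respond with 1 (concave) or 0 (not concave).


The Hessian of f(x,y) = 8*x^2 + 5*x*y - 8*y^2 + 8*x - 5*y - 12 is:
H = [[16, 5], [5, -16]]
Trace = 16 - 16 = 0
Determinant = 16*-16 - (5)^2 = -281
Discriminant = (0)^2 - 4*-281 = 1124.0
Eigenvalues: lambda_1 = -16.7631, lambda_2 = 16.7631
The function is not concave.

0


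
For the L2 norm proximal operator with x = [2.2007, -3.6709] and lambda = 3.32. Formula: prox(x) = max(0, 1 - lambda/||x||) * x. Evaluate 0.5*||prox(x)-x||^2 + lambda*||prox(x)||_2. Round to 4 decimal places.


Step 1: Compute ||x||.
||x|| = 4.28
Step 2: Compute scaling factor.
scale = max(0, 1 - 3.32/4.28) = 0.2243
Step 3: prox(x) = [0.4936, -0.8234]
||prox(x)|| = 0.96
Step 4: Proximal objective.
0.5*||prox-x||^2 = 5.5112
lambda*||prox|| = 3.1872
Total = 8.6985


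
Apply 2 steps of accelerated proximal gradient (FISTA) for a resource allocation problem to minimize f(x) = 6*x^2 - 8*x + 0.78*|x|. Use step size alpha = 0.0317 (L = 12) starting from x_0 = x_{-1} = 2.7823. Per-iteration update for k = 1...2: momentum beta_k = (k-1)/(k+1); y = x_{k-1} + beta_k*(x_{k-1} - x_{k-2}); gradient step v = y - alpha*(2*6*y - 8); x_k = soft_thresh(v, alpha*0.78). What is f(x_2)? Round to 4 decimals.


FISTA on f(x) = 6*x^2 - 8*x + 0.78*|x|
L = 12, alpha = 0.0317
Iteration 1: beta = 0.0, y = 2.7823 + 0.0*(2.7823 - 2.7823) = 2.7823
  grad(y) = 25.3876, v = y - alpha*grad = 1.9775
  prox(v) = soft_thresh(1.9775, 0.0247) = 1.9528
Iteration 2: beta = 0.3333, y = 1.9528 + 0.3333*(1.9528 - 2.7823) = 1.6763
  grad(y) = 12.1154, v = y - alpha*grad = 1.2922
  prox(v) = soft_thresh(1.2922, 0.0247) = 1.2675
f(x_2) = 6*1.2675^2 - 8*1.2675 + 0.78*|1.2675| = 0.488


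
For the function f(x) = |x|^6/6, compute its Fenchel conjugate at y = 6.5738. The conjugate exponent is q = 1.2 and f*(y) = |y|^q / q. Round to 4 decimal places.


The conjugate exponent q satisfies 1/p + 1/q = 1.
p = 6, so q = 6/(6 - 1) = 1.2
|y|^q = 6.5738^1.2 = 9.5803
f*(6.5738) = 9.5803 / 1.2 = 7.9836


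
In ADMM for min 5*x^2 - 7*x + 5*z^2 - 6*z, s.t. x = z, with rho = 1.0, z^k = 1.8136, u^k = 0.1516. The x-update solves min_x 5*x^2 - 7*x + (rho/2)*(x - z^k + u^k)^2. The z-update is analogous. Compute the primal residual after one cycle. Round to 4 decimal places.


ADMM iteration with rho = 1.0, z^k = 1.8136, u^k = 0.1516
Step 1: x-update.
Minimize 5*x^2 - 7*x + (1.0/2)*(x - 1.8136 + 0.1516)^2
FOC: (2*5 + 1.0)*x = 7 + 1.0*(1.8136 - 0.1516)
x^{k+1} = 0.7875
Step 2: z-update.
Minimize 5*z^2 - 6*z + (1.0/2)*(0.7875 - z + 0.1516)^2
FOC: (2*5 + 1.0)*z = 6 + 1.0*(0.7875 + 0.1516)
z^{k+1} = 0.6308
Step 3: u-update.
u^{k+1} = 0.1516 + 0.7875 - 0.6308 = 0.3082
Step 4: Primal residual = |0.7875 - 0.6308| = 0.1566


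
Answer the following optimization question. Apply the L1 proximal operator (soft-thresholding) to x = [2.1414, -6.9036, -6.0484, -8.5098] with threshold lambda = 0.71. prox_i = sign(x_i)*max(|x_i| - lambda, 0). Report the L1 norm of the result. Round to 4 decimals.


Soft-thresholding with lambda = 0.71:
prox(2.1414) = sign(2.1414)*max(|2.1414| - 0.71, 0) = 1.4314
prox(-6.9036) = sign(-6.9036)*max(|-6.9036| - 0.71, 0) = -6.1936
prox(-6.0484) = sign(-6.0484)*max(|-6.0484| - 0.71, 0) = -5.3384
prox(-8.5098) = sign(-8.5098)*max(|-8.5098| - 0.71, 0) = -7.7998
prox(x) = [1.4314, -6.1936, -5.3384, -7.7998]
||prox(x)||_1 = 1.4314 + 6.1936 + 5.3384 + 7.7998 = 20.7632


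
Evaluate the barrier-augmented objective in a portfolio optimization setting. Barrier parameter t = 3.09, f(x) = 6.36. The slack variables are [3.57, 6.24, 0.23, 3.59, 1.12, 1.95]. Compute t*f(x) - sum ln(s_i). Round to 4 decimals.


Step 1: Compute log-barrier.
ln values: [1.2726, 1.831, -1.4697, 1.2782, 0.1133, 0.6678]
phi = -(1.2726 + 1.831 - 1.4697 + 1.2782 + 0.1133 + 0.6678) = -3.6932
Step 2: Compute augmented objective.
t*f(x) = 3.09*6.36 = 19.6524
Total = 19.6524 - 3.6932 = 15.9592


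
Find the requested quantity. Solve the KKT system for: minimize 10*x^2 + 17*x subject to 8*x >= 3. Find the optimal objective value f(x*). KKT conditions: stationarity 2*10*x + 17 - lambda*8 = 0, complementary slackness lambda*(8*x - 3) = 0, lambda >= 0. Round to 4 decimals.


Step 1: Try lambda = 0 (constraint inactive).
x_unc = -17/(2*10) = -0.85
Check: 8*-0.85 = -6.8 < 3 -- violated!
Step 2: Constraint must be active: 8*x = 3
x* = 3/8 = 0.375
lambda = (2*10*0.375 + 17)/8 = 3.0625
Step 3: Compute optimal value.
f(x*) = 10*0.375^2 + 17*0.375 = 7.7813


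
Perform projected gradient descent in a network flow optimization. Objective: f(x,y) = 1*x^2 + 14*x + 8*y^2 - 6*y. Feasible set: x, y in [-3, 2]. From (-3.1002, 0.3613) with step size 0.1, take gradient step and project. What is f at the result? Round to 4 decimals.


Step 1: Compute gradient at (-3.1002, 0.3613).
grad_x = 2*1*-3.1002 + 14 = 7.7996
grad_y = 2*8*0.3613 - 6 = -0.2192
Step 2: Gradient step.
x_raw = -3.1002 - 0.1*7.7996 = -3.8802
y_raw = 0.3613 - 0.1*-0.2192 = 0.3832
Step 3: Project onto [-3, 2].
x_proj = clip(-3.8802) = -3.0
y_proj = clip(0.3832) = 0.3832
Step 4: Evaluate f.
f(-3.0, 0.3832) = -34.1245


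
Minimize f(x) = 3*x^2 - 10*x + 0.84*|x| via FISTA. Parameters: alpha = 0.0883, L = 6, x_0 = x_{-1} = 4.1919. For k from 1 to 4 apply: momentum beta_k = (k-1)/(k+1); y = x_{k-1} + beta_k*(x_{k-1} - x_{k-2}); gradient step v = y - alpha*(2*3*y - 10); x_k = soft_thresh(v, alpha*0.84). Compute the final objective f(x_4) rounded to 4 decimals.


FISTA on f(x) = 3*x^2 - 10*x + 0.84*|x|
L = 6, alpha = 0.0883
Iteration 1: beta = 0.0, y = 4.1919 + 0.0*(4.1919 - 4.1919) = 4.1919
  grad(y) = 15.1514, v = y - alpha*grad = 2.854
  prox(v) = soft_thresh(2.854, 0.0742) = 2.7799
Iteration 2: beta = 0.3333, y = 2.7799 + 0.3333*(2.7799 - 4.1919) = 2.3092
  grad(y) = 3.8551, v = y - alpha*grad = 1.9688
  prox(v) = soft_thresh(1.9688, 0.0742) = 1.8946
Iteration 3: beta = 0.5, y = 1.8946 + 0.5*(1.8946 - 2.7799) = 1.452
  grad(y) = -1.2881, v = y - alpha*grad = 1.5657
  prox(v) = soft_thresh(1.5657, 0.0742) = 1.4915
Iteration 4: beta = 0.6, y = 1.4915 + 0.6*(1.4915 - 1.8946) = 1.2497
  grad(y) = -2.5017, v = y - alpha*grad = 1.4706
  prox(v) = soft_thresh(1.4706, 0.0742) = 1.3964
f(x_4) = 3*1.3964^2 - 10*1.3964 + 0.84*|1.3964| = -6.9413


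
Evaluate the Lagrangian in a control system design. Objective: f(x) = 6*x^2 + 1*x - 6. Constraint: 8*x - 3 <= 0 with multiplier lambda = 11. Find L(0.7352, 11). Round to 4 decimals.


Step 1: Evaluate f(x).
f(0.7352) = 6*0.7352^2 + 1*0.7352 - 6 = -2.0217
Step 2: Evaluate g(x).
g(0.7352) = 8*0.7352 - 3 = 2.8816
Step 3: Compute Lagrangian.
L = -2.0217 + 11*2.8816 = 29.6759


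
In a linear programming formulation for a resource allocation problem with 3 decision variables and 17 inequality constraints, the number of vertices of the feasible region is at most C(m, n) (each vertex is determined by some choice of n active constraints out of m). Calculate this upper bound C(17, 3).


Each vertex corresponds to some choice of n active constraints out of m, so the number of vertices is at most C(m, n) = m! / (n!(m-n)!).
m = 17, n = 3
Numerator: 17 * 16 * 15
Denominator: 3! = 6
C(17, 3) = 680


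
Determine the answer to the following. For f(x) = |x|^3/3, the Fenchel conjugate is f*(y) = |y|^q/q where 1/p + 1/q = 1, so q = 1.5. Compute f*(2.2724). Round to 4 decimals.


The conjugate exponent q satisfies 1/p + 1/q = 1.
p = 3, so q = 3/(3 - 1) = 1.5
|y|^q = 2.2724^1.5 = 3.4255
f*(2.2724) = 3.4255 / 1.5 = 2.2837


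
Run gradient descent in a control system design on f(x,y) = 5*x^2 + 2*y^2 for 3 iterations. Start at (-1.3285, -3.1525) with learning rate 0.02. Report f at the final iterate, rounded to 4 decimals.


Gradient descent on f(x,y) = 5*x^2 + 2*y^2.
Starting point: (-1.3285, -3.1525), alpha = 0.02
Step 1: grad_x = 2*5*-1.3285 = -13.285, grad_y = 2*2*-3.1525 = -12.61
  x_1 = -1.3285 - 0.02*-13.285 = -1.0628
  y_1 = -3.1525 - 0.02*-12.61 = -2.9003
Step 2: grad_x = 2*5*-1.0628 = -10.628, grad_y = 2*2*-2.9003 = -11.6012
  x_2 = -1.0628 - 0.02*-10.628 = -0.8502
  y_2 = -2.9003 - 0.02*-11.6012 = -2.6683
Step 3: grad_x = 2*5*-0.8502 = -8.5024, grad_y = 2*2*-2.6683 = -10.6731
  x_3 = -0.8502 - 0.02*-8.5024 = -0.6802
  y_3 = -2.6683 - 0.02*-10.6731 = -2.4548
f(-0.6802, -2.4548) = 5*(-0.6802)^2 + 2*(-2.4548)^2 = 14.3655


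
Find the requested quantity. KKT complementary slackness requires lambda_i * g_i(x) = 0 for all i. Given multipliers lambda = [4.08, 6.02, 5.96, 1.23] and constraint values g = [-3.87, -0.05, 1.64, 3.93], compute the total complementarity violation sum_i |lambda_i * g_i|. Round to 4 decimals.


KKT complementary slackness check:
lambda_1 * g_1 = 4.08 * -3.87 = -15.7896
lambda_2 * g_2 = 6.02 * -0.05 = -0.301
lambda_3 * g_3 = 5.96 * 1.64 = 9.7744
lambda_4 * g_4 = 1.23 * 3.93 = 4.8339
Total violation = 15.7896 + 0.301 + 9.7744 + 4.8339 = 30.6989


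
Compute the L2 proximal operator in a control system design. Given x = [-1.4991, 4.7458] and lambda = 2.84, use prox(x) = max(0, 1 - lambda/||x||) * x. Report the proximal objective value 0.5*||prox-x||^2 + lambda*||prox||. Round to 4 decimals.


Step 1: Compute ||x||.
||x|| = 4.9769
Step 2: Compute scaling factor.
scale = max(0, 1 - 2.84/4.9769) = 0.4294
Step 3: prox(x) = [-0.6437, 2.0377]
||prox(x)|| = 2.1369
Step 4: Proximal objective.
0.5*||prox-x||^2 = 4.0328
lambda*||prox|| = 6.0688
Total = 10.1017


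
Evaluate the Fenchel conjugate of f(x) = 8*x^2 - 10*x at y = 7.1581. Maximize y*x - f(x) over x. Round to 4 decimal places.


f*(y) = sup_x {y*x - a*x^2 - b*x} = sup_x {(y-b)*x - a*x^2}
FOC: (y - b) - 2a*x = 0 => x* = (y - b)/(2a)
x* = (7.1581 + 10)/(2*8) = 1.0724
f*(7.1581) = (y-b)^2/(4a) = (7.1581 + 10)^2/(4*8)
= 294.4004/32 = 9.2


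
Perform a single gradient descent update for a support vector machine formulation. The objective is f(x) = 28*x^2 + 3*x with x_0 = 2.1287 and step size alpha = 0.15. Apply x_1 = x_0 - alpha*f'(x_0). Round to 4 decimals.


We compute the gradient at x_0 and apply the update.
f'(x) = 56*x + 3
f'(2.1287) = 56*2.1287 + 3 = 122.2072
x_1 = 2.1287 - 0.15*122.2072 = -16.2024


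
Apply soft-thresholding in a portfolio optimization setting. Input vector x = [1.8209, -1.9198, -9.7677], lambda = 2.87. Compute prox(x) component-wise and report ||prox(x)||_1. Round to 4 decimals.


Soft-thresholding with lambda = 2.87:
prox(1.8209) = sign(1.8209)*max(|1.8209| - 2.87, 0) = 0.0
prox(-1.9198) = sign(-1.9198)*max(|-1.9198| - 2.87, 0) = 0.0
prox(-9.7677) = sign(-9.7677)*max(|-9.7677| - 2.87, 0) = -6.8977
prox(x) = [0.0, 0.0, -6.8977]
||prox(x)||_1 = 0.0 + 0.0 + 6.8977 = 6.8977


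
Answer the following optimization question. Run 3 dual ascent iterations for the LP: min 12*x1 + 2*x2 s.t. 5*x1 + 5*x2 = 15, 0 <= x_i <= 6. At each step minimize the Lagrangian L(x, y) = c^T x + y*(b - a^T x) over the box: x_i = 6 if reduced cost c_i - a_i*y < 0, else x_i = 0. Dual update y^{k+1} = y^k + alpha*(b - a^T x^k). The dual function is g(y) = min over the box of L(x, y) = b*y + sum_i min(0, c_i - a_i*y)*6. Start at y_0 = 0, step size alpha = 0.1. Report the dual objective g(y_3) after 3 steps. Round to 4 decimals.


Dual ascent for LP: min 12*x1 + 2*x2, 5*x1 + 5*x2 = 15, 0 <= x_i <= 6
Step 1: y^k = 0.0, reduced costs: (12.0, 2.0)
  x^k = (0.0, 0.0), subgradient = b - a^T x = 15.0
  y^{k+1} = 0.0 + 0.1*15.0 = 1.5
Step 2: y^k = 1.5, reduced costs: (4.5, -5.5)
  x^k = (0.0, 6.0), subgradient = b - a^T x = -15.0
  y^{k+1} = 1.5 + 0.1*-15.0 = 0.0
Step 3: y^k = 0.0, reduced costs: (12.0, 2.0)
  x^k = (0.0, 0.0), subgradient = b - a^T x = 15.0
  y^{k+1} = 0.0 + 0.1*15.0 = 1.5
Dual objective at y_3 = 1.5: reduced costs (4.5, -5.5), box minimizer x = (0.0, 6.0)
g(y_3) = b*y + (c1 - a1*y)*x1 + (c2 - a2*y)*x2 = 15*1.5 + 4.5*0.0 + (-5.5)*6.0 = 22.5 + 0.0 - 33.0 = -10.5


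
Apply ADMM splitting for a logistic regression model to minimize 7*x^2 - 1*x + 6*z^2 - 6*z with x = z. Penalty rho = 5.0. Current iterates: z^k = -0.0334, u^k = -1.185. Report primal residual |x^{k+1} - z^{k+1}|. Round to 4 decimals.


ADMM iteration with rho = 5.0, z^k = -0.0334, u^k = -1.185
Step 1: x-update.
Minimize 7*x^2 - 1*x + (5.0/2)*(x + 0.0334 - 1.185)^2
FOC: (2*7 + 5.0)*x = 1 + 5.0*(-0.0334 + 1.185)
x^{k+1} = 0.3557
Step 2: z-update.
Minimize 6*z^2 - 6*z + (5.0/2)*(0.3557 - z - 1.185)^2
FOC: (2*6 + 5.0)*z = 6 + 5.0*(0.3557 - 1.185)
z^{k+1} = 0.109
Step 3: u-update.
u^{k+1} = -1.185 + 0.3557 - 0.109 = -0.9383
Step 4: Primal residual = |0.3557 - 0.109| = 0.2467


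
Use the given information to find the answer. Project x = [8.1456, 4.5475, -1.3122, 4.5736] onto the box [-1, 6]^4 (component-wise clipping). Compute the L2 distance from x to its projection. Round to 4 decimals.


Project each component onto [-1, 6].
clip(8.1456) = 6.0, clip(4.5475) = 4.5475, clip(-1.3122) = -1.0, clip(4.5736) = 4.5736
Projection = [6.0, 4.5475, -1.0, 4.5736]
Squared diffs: [4.6036, 0.0, 0.0975, 0.0]
Distance = sqrt(4.7011) = 2.1682


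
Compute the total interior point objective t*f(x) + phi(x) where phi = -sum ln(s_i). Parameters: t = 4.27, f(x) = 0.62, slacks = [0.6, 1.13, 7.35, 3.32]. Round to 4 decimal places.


Step 1: Compute log-barrier.
ln values: [-0.5108, 0.1222, 1.9947, 1.2]
phi = -(-0.5108 + 0.1222 + 1.9947 + 1.2) = -2.8061
Step 2: Compute augmented objective.
t*f(x) = 4.27*0.62 = 2.6474
Total = 2.6474 - 2.8061 = -0.1587


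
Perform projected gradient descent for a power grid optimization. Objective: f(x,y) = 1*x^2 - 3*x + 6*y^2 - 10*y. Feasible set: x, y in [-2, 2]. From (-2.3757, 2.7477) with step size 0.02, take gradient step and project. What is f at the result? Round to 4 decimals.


Step 1: Compute gradient at (-2.3757, 2.7477).
grad_x = 2*1*-2.3757 - 3 = -7.7514
grad_y = 2*6*2.7477 - 10 = 22.9724
Step 2: Gradient step.
x_raw = -2.3757 - 0.02*-7.7514 = -2.2207
y_raw = 2.7477 - 0.02*22.9724 = 2.2883
Step 3: Project onto [-2, 2].
x_proj = clip(-2.2207) = -2.0
y_proj = clip(2.2883) = 2.0
Step 4: Evaluate f.
f(-2.0, 2.0) = 14.0


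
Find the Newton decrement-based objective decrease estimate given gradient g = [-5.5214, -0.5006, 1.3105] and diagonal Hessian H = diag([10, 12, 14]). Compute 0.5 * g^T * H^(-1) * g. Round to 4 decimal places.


Step 1: H is diagonal, so H^(-1) * g = [-0.5521, -0.0417, 0.0936].
Step 2: g^T H^(-1) g = sum_i g_i^2 / H_ii
  = (-5.5214)^2/10 + (-0.5006)^2/12 + (1.3105)^2/14
  = 3.0486 + 0.0209 + 0.1227 = 3.1921
Step 3: Objective decrease = 0.5 * g^T H^(-1) g = 1.5961


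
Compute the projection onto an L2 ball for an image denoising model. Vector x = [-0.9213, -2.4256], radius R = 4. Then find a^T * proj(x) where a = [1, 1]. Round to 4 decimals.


Step 1: Compute ||x|| (intermediates to 6 decimals).
||x|| = sqrt((-0.9213)^2 + (-2.4256)^2) = 2.594673
Step 2: Project.
Since ||x|| <= R, proj = x (no scaling needed).
proj(x) = [-0.9213, -2.4256]
Step 3: Dot product.
a^T * proj(x) = 1*(-0.9213) + 1*(-2.4256) = -3.3469


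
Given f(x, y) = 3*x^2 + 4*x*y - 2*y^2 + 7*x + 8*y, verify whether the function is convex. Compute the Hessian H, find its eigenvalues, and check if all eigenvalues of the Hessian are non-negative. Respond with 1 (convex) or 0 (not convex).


The Hessian of f(x,y) = 3*x^2 + 4*x*y - 2*y^2 + 7*x + 8*y is:
H = [[6, 4], [4, -4]]
Trace = 6 - 4 = 2
Determinant = 6*-4 - (4)^2 = -40
Discriminant = (2)^2 - 4*-40 = 164.0
Eigenvalues: lambda_1 = -5.4031, lambda_2 = 7.4031
The function is not convex.

0


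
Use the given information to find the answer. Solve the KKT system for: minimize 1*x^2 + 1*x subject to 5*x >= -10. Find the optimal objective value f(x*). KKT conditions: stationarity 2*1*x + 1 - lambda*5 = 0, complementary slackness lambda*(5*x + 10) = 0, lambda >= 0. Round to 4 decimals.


Step 1: Try lambda = 0 (constraint inactive).
Stationarity: 2*1*x + 1 = 0
x* = -1/(2*1) = -0.5
Check constraint: 5*-0.5 = -2.5 >= -10 -- satisfied.
Step 2: Compute optimal value.
f(x*) = 1*(-0.5)^2 + 1*(-0.5) = -0.25


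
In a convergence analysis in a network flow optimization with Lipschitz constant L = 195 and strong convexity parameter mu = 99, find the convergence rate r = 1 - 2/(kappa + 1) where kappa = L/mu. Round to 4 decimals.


Step 1: Compute the condition number.
kappa = L/mu = 195/99 = 1.9697
Step 2: Compute the convergence rate.
r = 1 - 2/(kappa + 1) = 1 - 2*mu/(L + mu) = (L - mu)/(L + mu) = 96/294 = 0.3265


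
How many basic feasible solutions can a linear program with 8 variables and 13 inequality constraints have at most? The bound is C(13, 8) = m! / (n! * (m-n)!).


Each vertex corresponds to some choice of n active constraints out of m, so the number of vertices is at most C(m, n) = m! / (n!(m-n)!).
m = 13, n = 8
Numerator: 13 * 12 * 11 * 10 * 9 * 8 * 7 * 6
Denominator: 8! = 40320
C(13, 8) = 1287


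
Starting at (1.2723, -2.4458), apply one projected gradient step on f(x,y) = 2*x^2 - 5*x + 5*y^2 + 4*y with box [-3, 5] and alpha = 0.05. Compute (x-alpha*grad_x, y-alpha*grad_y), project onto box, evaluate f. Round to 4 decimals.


Step 1: Compute gradient at (1.2723, -2.4458).
grad_x = 2*2*1.2723 - 5 = 0.0892
grad_y = 2*5*-2.4458 + 4 = -20.458
Step 2: Gradient step.
x_raw = 1.2723 - 0.05*0.0892 = 1.2678
y_raw = -2.4458 - 0.05*-20.458 = -1.4229
Step 3: Project onto [-3, 5].
x_proj = clip(1.2678) = 1.2678
y_proj = clip(-1.4229) = -1.4229
Step 4: Evaluate f.
f(1.2678, -1.4229) = 1.3073


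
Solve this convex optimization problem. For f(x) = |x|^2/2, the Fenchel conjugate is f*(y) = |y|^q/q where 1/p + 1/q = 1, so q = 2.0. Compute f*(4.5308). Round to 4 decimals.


The conjugate exponent q satisfies 1/p + 1/q = 1.
p = 2, so q = 2/(2 - 1) = 2.0
|y|^q = 4.5308^2.0 = 20.5281
f*(4.5308) = 20.5281 / 2.0 = 10.2641


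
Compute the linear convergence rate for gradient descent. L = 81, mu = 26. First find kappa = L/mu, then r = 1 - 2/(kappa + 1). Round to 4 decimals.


Step 1: Compute the condition number.
kappa = L/mu = 81/26 = 3.1154
Step 2: Compute the convergence rate.
r = 1 - 2/(kappa + 1) = 1 - 2*mu/(L + mu) = (L - mu)/(L + mu) = 55/107 = 0.514


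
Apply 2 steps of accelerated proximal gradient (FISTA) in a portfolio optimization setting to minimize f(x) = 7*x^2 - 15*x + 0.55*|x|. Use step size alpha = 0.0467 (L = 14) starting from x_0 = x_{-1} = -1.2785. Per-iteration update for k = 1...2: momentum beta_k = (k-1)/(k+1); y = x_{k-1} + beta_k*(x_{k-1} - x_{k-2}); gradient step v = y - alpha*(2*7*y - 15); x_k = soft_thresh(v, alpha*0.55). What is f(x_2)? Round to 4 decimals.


FISTA on f(x) = 7*x^2 - 15*x + 0.55*|x|
L = 14, alpha = 0.0467
Iteration 1: beta = 0.0, y = -1.2785 + 0.0*(-1.2785 + 1.2785) = -1.2785
  grad(y) = -32.899, v = y - alpha*grad = 0.2579
  prox(v) = soft_thresh(0.2579, 0.0257) = 0.2322
Iteration 2: beta = 0.3333, y = 0.2322 + 0.3333*(0.2322 + 1.2785) = 0.7358
  grad(y) = -4.6993, v = y - alpha*grad = 0.9552
  prox(v) = soft_thresh(0.9552, 0.0257) = 0.9295
f(x_2) = 7*0.9295^2 - 15*0.9295 + 0.55*|0.9295| = -7.3835


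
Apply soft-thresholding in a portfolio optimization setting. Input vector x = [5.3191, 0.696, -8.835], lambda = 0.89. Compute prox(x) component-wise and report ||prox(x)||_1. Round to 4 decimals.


Soft-thresholding with lambda = 0.89:
prox(5.3191) = sign(5.3191)*max(|5.3191| - 0.89, 0) = 4.4291
prox(0.696) = sign(0.696)*max(|0.696| - 0.89, 0) = 0.0
prox(-8.835) = sign(-8.835)*max(|-8.835| - 0.89, 0) = -7.945
prox(x) = [4.4291, 0.0, -7.945]
||prox(x)||_1 = 4.4291 + 0.0 + 7.945 = 12.3741


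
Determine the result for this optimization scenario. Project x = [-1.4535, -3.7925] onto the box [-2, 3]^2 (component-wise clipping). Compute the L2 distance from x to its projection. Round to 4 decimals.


Project each component onto [-2, 3].
clip(-1.4535) = -1.4535, clip(-3.7925) = -2.0
Projection = [-1.4535, -2.0]
Squared diffs: [0.0, 3.2131]
Distance = sqrt(3.2131) = 1.7925


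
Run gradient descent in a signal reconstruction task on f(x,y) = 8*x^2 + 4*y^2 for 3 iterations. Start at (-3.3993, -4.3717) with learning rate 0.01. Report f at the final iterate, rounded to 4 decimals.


Gradient descent on f(x,y) = 8*x^2 + 4*y^2.
Starting point: (-3.3993, -4.3717), alpha = 0.01
Step 1: grad_x = 2*8*-3.3993 = -54.3888, grad_y = 2*4*-4.3717 = -34.9736
  x_1 = -3.3993 - 0.01*-54.3888 = -2.8554
  y_1 = -4.3717 - 0.01*-34.9736 = -4.022
Step 2: grad_x = 2*8*-2.8554 = -45.6866, grad_y = 2*4*-4.022 = -32.1757
  x_2 = -2.8554 - 0.01*-45.6866 = -2.3985
  y_2 = -4.022 - 0.01*-32.1757 = -3.7002
Step 3: grad_x = 2*8*-2.3985 = -38.3767, grad_y = 2*4*-3.7002 = -29.6017
  x_3 = -2.3985 - 0.01*-38.3767 = -2.0148
  y_3 = -3.7002 - 0.01*-29.6017 = -3.4042
f(-2.0148, -3.4042) = 8*(-2.0148)^2 + 4*(-3.4042)^2 = 78.8287


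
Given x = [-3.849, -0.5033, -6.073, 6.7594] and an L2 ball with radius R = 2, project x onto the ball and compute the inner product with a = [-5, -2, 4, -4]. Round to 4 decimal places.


Step 1: Compute ||x|| (intermediates to 6 decimals).
||x|| = sqrt((-3.849)^2 + (-0.5033)^2 + (-6.073)^2 + 6.7594^2) = 9.881241
Step 2: Project.
Since ||x|| > R, scale = R/||x|| = 2/9.881241 = 0.202404, proj(x) = scale * x
proj(x) = [-0.779053, -0.10187, -1.229199, 1.36813]
Step 3: Dot product.
a^T * proj(x) = -5*(-0.779053) - 2*(-0.10187) + 4*(-1.229199) - 4*1.36813 = -6.2903


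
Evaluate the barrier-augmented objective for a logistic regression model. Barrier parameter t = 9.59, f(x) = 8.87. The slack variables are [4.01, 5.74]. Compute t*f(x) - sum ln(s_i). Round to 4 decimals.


Step 1: Compute log-barrier.
ln values: [1.3888, 1.7475]
phi = -(1.3888 + 1.7475) = -3.1363
Step 2: Compute augmented objective.
t*f(x) = 9.59*8.87 = 85.0633
Total = 85.0633 - 3.1363 = 81.927


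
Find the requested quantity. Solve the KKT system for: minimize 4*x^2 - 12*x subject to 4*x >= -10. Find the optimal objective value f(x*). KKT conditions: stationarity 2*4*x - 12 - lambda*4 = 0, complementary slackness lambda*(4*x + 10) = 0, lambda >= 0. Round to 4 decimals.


Step 1: Try lambda = 0 (constraint inactive).
Stationarity: 2*4*x - 12 = 0
x* = 12/(2*4) = 1.5
Check constraint: 4*1.5 = 6.0 >= -10 -- satisfied.
Step 2: Compute optimal value.
f(x*) = 4*1.5^2 - 12*1.5 = -9.0


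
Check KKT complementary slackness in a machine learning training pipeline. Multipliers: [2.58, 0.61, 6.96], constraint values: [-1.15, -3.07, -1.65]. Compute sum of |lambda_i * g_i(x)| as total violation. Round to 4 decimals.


KKT complementary slackness check:
lambda_1 * g_1 = 2.58 * -1.15 = -2.967
lambda_2 * g_2 = 0.61 * -3.07 = -1.8727
lambda_3 * g_3 = 6.96 * -1.65 = -11.484
Total violation = 2.967 + 1.8727 + 11.484 = 16.3237


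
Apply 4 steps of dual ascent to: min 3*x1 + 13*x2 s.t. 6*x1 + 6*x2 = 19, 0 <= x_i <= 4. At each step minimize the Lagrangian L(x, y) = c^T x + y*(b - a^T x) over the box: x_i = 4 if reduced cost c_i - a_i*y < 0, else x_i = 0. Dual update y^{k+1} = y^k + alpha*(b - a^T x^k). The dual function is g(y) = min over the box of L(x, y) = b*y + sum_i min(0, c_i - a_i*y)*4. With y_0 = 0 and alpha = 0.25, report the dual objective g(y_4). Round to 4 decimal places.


Dual ascent for LP: min 3*x1 + 13*x2, 6*x1 + 6*x2 = 19, 0 <= x_i <= 4
Step 1: y^k = 0.0, reduced costs: (3.0, 13.0)
  x^k = (0.0, 0.0), subgradient = b - a^T x = 19.0
  y^{k+1} = 0.0 + 0.25*19.0 = 4.75
Step 2: y^k = 4.75, reduced costs: (-25.5, -15.5)
  x^k = (4.0, 4.0), subgradient = b - a^T x = -29.0
  y^{k+1} = 4.75 + 0.25*-29.0 = -2.5
Step 3: y^k = -2.5, reduced costs: (18.0, 28.0)
  x^k = (0.0, 0.0), subgradient = b - a^T x = 19.0
  y^{k+1} = -2.5 + 0.25*19.0 = 2.25
Step 4: y^k = 2.25, reduced costs: (-10.5, -0.5)
  x^k = (4.0, 4.0), subgradient = b - a^T x = -29.0
  y^{k+1} = 2.25 + 0.25*-29.0 = -5.0
Dual objective at y_4 = -5.0: reduced costs (33.0, 43.0), box minimizer x = (0.0, 0.0)
g(y_4) = b*y + (c1 - a1*y)*x1 + (c2 - a2*y)*x2 = 19*(-5.0) + 33.0*0.0 + 43.0*0.0 = -95.0 + 0.0 + 0.0 = -95.0


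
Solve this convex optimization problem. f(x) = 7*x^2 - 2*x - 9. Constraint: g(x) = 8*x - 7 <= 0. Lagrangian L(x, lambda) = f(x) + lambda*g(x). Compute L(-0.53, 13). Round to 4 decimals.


Step 1: Evaluate f(x).
f(-0.53) = 7*(-0.53)^2 - 2*(-0.53) - 9 = -5.9737
Step 2: Evaluate g(x).
g(-0.53) = 8*-0.53 - 7 = -11.24
Step 3: Compute Lagrangian.
L = -5.9737 + 13*-11.24 = -152.0937


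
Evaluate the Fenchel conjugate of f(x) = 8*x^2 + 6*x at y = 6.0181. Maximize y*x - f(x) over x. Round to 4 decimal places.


f*(y) = sup_x {y*x - a*x^2 - b*x} = sup_x {(y-b)*x - a*x^2}
FOC: (y - b) - 2a*x = 0 => x* = (y - b)/(2a)
x* = (6.0181 - 6)/(2*8) = 0.0011
f*(6.0181) = (y-b)^2/(4a) = (6.0181 - 6)^2/(4*8)
= 0.0003/32 = 0.0


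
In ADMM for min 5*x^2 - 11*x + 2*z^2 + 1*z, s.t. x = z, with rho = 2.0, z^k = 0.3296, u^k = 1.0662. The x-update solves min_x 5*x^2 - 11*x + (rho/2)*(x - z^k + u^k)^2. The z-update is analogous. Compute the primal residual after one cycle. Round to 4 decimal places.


ADMM iteration with rho = 2.0, z^k = 0.3296, u^k = 1.0662
Step 1: x-update.
Minimize 5*x^2 - 11*x + (2.0/2)*(x - 0.3296 + 1.0662)^2
FOC: (2*5 + 2.0)*x = 11 + 2.0*(0.3296 - 1.0662)
x^{k+1} = 0.7939
Step 2: z-update.
Minimize 2*z^2 + 1*z + (2.0/2)*(0.7939 - z + 1.0662)^2
FOC: (2*2 + 2.0)*z = -1 + 2.0*(0.7939 + 1.0662)
z^{k+1} = 0.4534
Step 3: u-update.
u^{k+1} = 1.0662 + 0.7939 - 0.4534 = 1.4067
Step 4: Primal residual = |0.7939 - 0.4534| = 0.3405


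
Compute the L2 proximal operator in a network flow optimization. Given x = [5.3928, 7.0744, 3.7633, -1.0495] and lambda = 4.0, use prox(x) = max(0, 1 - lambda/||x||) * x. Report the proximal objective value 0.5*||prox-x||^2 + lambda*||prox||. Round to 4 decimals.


Step 1: Compute ||x||.
||x|| = 9.7156
Step 2: Compute scaling factor.
scale = max(0, 1 - 4.0/9.7156) = 0.5883
Step 3: prox(x) = [3.1725, 4.1618, 2.2139, -0.6174]
||prox(x)|| = 5.7156
Step 4: Proximal objective.
0.5*||prox-x||^2 = 8.0
lambda*||prox|| = 22.8624
Total = 30.8625


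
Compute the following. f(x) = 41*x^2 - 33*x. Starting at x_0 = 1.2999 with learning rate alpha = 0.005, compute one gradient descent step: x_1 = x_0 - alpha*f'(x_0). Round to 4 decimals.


We compute the gradient at x_0 and apply the update.
f'(x) = 82*x - 33
f'(1.2999) = 82*1.2999 - 33 = 73.5918
x_1 = 1.2999 - 0.005*73.5918 = 0.9319


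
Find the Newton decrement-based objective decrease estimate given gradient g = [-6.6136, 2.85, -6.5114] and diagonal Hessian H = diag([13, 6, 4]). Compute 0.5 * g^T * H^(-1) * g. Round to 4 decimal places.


Step 1: H is diagonal, so H^(-1) * g = [-0.5087, 0.475, -1.6279].
Step 2: g^T H^(-1) g = sum_i g_i^2 / H_ii
  = (-6.6136)^2/13 + (2.85)^2/6 + (-6.5114)^2/4
  = 3.3646 + 1.3538 + 10.5996 = 15.3179
Step 3: Objective decrease = 0.5 * g^T H^(-1) g = 7.659
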